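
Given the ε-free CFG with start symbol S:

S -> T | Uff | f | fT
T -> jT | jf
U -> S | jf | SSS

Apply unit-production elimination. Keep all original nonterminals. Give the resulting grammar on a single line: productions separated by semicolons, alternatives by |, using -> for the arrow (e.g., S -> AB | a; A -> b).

S -> f | fT | jT | jf | Uff; T -> jT | jf; U -> f | fT | jT | jf | SSS | Uff

Unit productions: S->T, U->S.
Unit pairs (A ⇒* B via units): (S,T), (U,S), (U,T).
S: inherits non-unit rules of {S, T} → Uff | f | fT | jT | jf.
T: inherits non-unit rules of {T} → jT | jf.
U: inherits non-unit rules of {S, T, U} → SSS | Uff | f | fT | jT | jf.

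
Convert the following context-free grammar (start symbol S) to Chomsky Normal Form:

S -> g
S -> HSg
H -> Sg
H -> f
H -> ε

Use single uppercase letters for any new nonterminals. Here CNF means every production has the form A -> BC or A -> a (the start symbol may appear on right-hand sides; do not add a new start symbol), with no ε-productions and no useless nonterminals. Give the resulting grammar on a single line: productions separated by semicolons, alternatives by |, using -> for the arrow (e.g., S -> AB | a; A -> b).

Nullable: {H}; after ε-elimination: S -> g | Sg | HSg; H -> f | Sg.
No unit productions to eliminate.
TERM: introduce A -> g and substitute in every rule of length ≥2.
BIN: S -> HSA becomes S -> HB, B -> SA.

S -> g | HB | SA; A -> g; B -> SA; H -> f | SA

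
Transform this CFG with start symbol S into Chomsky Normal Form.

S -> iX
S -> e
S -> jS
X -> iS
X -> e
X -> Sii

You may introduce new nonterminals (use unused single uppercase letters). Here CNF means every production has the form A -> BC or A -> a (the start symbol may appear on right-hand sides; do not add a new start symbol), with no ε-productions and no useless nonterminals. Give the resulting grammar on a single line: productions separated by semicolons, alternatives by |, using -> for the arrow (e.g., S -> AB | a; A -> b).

S -> e | AX | BS; A -> i; B -> j; C -> AA; X -> e | AS | SC

No ε-productions.
No unit productions to eliminate.
TERM: introduce A -> i, B -> j and substitute in every rule of length ≥2.
BIN: X -> SAA becomes X -> SC, C -> AA.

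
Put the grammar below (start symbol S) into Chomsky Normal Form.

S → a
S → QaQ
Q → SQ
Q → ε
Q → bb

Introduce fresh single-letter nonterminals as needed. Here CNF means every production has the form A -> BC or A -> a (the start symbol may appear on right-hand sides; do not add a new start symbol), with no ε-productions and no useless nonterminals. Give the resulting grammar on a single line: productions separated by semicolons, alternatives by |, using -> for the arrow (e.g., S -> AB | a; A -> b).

Nullable: {Q}; after ε-elimination: S -> a | Qa | aQ | QaQ; Q -> S | SQ | bb.
After unit-elimination: S -> a | Qa | aQ | QaQ; Q -> a | Qa | SQ | aQ | bb | QaQ.
TERM: introduce A -> a, B -> b and substitute in every rule of length ≥2.
BIN: Q -> QAQ becomes Q -> QC, C -> AQ; S -> QAQ becomes S -> QD, D -> AQ.

S -> a | AQ | QA | QD; A -> a; B -> b; C -> AQ; D -> AQ; Q -> a | AQ | BB | QA | QC | SQ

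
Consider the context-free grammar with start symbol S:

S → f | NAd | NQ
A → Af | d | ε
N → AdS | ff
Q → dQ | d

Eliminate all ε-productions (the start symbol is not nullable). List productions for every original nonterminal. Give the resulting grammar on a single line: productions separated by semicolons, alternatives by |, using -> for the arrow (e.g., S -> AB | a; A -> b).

Nullable set: {A}.
S -> NAd: A nullable, giving NAd | Nd.
Drop A -> ε.
A -> Af: A nullable, giving Af | f.
N -> AdS: A nullable, giving AdS | dS.
Unchanged (no nullable symbols): S -> NQ; S -> f; A -> d; N -> ff; Q -> d; Q -> dQ.

S -> f | NQ | Nd | NAd; A -> d | f | Af; N -> dS | ff | AdS; Q -> d | dQ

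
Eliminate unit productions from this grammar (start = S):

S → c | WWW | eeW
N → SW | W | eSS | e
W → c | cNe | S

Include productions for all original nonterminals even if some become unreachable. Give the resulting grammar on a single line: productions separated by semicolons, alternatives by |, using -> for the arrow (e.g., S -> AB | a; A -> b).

Unit productions: N->W, W->S.
Unit pairs (A ⇒* B via units): (N,S), (N,W), (W,S).
S: inherits non-unit rules of {S} → WWW | c | eeW.
N: inherits non-unit rules of {N, S, W} → SW | WWW | c | cNe | e | eSS | eeW.
W: inherits non-unit rules of {S, W} → WWW | c | cNe | eeW.

S -> c | WWW | eeW; N -> c | e | SW | WWW | cNe | eSS | eeW; W -> c | WWW | cNe | eeW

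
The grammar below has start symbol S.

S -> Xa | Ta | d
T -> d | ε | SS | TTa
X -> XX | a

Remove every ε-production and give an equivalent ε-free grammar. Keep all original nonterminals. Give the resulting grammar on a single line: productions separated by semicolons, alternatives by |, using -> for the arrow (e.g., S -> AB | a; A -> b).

S -> a | d | Ta | Xa; T -> a | d | SS | Ta | TTa; X -> a | XX

Nullable set: {T}.
S -> Ta: T nullable, giving Ta | a.
Drop T -> ε.
T -> TTa: T, T nullable, giving TTa | Ta | a.
Unchanged (no nullable symbols): S -> Xa; S -> d; T -> SS; T -> d; X -> XX; X -> a.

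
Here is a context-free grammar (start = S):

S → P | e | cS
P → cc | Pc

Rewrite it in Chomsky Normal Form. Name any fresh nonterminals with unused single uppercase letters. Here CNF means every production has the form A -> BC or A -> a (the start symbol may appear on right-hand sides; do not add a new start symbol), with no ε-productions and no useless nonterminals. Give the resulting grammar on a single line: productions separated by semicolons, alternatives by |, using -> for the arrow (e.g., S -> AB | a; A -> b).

S -> e | AA | AS | PA; A -> c; P -> AA | PA

No ε-productions.
After unit-elimination: S -> e | Pc | cS | cc; P -> Pc | cc.
TERM: introduce A -> c and substitute in every rule of length ≥2.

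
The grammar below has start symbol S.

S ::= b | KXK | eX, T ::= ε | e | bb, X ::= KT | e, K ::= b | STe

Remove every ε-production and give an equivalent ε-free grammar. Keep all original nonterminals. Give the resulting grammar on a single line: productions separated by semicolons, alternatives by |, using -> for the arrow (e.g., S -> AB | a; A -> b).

Nullable set: {T}.
K -> STe: T nullable, giving STe | Se.
Drop T -> ε.
X -> KT: T nullable, giving K | KT.
Unchanged (no nullable symbols): S -> KXK; S -> b; S -> eX; K -> b; T -> bb; T -> e; X -> e.

S -> b | eX | KXK; K -> b | Se | STe; T -> e | bb; X -> K | e | KT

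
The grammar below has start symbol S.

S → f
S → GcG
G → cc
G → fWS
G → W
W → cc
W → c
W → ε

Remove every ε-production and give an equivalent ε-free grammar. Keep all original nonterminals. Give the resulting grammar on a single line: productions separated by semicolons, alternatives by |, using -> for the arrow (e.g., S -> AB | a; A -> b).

S -> c | f | Gc | cG | GcG; G -> W | cc | fS | fWS; W -> c | cc

Nullable set: {G, W}.
S -> GcG: G, G nullable, giving Gc | GcG | c | cG.
G -> W: W nullable, giving W.
G -> fWS: W nullable, giving fS | fWS.
Drop W -> ε.
Unchanged (no nullable symbols): S -> f; G -> cc; W -> c; W -> cc.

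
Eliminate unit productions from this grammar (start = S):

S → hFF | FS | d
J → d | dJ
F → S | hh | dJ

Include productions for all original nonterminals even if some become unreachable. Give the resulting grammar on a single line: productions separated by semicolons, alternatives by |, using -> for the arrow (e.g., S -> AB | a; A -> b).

S -> d | FS | hFF; F -> d | FS | dJ | hh | hFF; J -> d | dJ

Unit productions: F->S.
Unit pairs (A ⇒* B via units): (F,S).
S: inherits non-unit rules of {S} → FS | d | hFF.
F: inherits non-unit rules of {F, S} → FS | d | dJ | hFF | hh.
J: inherits non-unit rules of {J} → d | dJ.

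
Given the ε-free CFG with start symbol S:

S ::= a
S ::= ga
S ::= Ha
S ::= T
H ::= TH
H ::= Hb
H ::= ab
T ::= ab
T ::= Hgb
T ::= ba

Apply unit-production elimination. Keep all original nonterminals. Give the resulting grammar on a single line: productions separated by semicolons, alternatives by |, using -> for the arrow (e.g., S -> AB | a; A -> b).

Unit productions: S->T.
Unit pairs (A ⇒* B via units): (S,T).
S: inherits non-unit rules of {S, T} → Ha | Hgb | a | ab | ba | ga.
H: inherits non-unit rules of {H} → Hb | TH | ab.
T: inherits non-unit rules of {T} → Hgb | ab | ba.

S -> a | Ha | ab | ba | ga | Hgb; H -> Hb | TH | ab; T -> ab | ba | Hgb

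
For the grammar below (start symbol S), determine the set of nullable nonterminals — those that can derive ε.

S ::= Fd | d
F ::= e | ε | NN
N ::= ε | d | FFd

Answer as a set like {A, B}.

Directly nullable (have an ε-rule): {F, N}.
Not nullable: S — each has a terminal in every rule's right-hand side or depends on a non-nullable symbol.

{F, N}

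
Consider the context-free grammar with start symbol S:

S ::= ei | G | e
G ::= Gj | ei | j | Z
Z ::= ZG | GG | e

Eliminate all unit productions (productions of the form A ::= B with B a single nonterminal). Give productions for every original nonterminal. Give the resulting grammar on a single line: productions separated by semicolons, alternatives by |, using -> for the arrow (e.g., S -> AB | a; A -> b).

S -> e | j | GG | Gj | ZG | ei; G -> e | j | GG | Gj | ZG | ei; Z -> e | GG | ZG

Unit productions: G->Z, S->G.
Unit pairs (A ⇒* B via units): (G,Z), (S,G), (S,Z).
S: inherits non-unit rules of {G, S, Z} → GG | Gj | ZG | e | ei | j.
G: inherits non-unit rules of {G, Z} → GG | Gj | ZG | e | ei | j.
Z: inherits non-unit rules of {Z} → GG | ZG | e.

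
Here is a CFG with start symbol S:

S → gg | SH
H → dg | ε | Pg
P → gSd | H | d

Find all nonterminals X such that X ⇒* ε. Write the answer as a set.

{H, P}

Directly nullable (have an ε-rule): {H}.
P is nullable via P -> H (every symbol on the right is already known nullable).
Not nullable: S — each has a terminal in every rule's right-hand side or depends on a non-nullable symbol.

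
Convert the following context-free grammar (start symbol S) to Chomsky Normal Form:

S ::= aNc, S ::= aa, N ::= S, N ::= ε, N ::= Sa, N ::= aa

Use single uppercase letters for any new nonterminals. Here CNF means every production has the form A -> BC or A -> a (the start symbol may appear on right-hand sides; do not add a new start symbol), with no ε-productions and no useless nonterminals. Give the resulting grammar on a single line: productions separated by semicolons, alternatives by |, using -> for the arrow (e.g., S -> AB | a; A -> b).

S -> AA | AB | AD; A -> a; B -> c; C -> NB; D -> NB; N -> AA | AB | AC | SA

Nullable: {N}; after ε-elimination: S -> aa | ac | aNc; N -> S | Sa | aa.
After unit-elimination: S -> aa | ac | aNc; N -> Sa | aa | ac | aNc.
TERM: introduce A -> a, B -> c and substitute in every rule of length ≥2.
BIN: N -> ANB becomes N -> AC, C -> NB; S -> ANB becomes S -> AD, D -> NB.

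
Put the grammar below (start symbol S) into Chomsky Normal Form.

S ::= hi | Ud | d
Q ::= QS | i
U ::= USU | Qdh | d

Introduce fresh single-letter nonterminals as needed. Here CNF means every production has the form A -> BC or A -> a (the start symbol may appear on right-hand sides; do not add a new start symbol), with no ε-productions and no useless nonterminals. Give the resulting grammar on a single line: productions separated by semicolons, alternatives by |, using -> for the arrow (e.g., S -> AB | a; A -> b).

No ε-productions.
No unit productions to eliminate.
TERM: introduce A -> d, B -> h, C -> i and substitute in every rule of length ≥2.
BIN: U -> QAB becomes U -> QD, D -> AB; U -> USU becomes U -> UE, E -> SU.

S -> d | BC | UA; A -> d; B -> h; C -> i; D -> AB; E -> SU; Q -> i | QS; U -> d | QD | UE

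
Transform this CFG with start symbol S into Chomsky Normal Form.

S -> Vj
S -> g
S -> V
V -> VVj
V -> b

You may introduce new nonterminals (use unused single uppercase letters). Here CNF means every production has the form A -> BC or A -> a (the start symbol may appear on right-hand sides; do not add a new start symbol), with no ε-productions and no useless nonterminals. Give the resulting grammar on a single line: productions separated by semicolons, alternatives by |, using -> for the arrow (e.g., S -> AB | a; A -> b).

No ε-productions.
After unit-elimination: S -> b | g | Vj | VVj; V -> b | VVj.
TERM: introduce A -> j and substitute in every rule of length ≥2.
BIN: S -> VVA becomes S -> VB, B -> VA; V -> VVA becomes V -> VC, C -> VA.

S -> b | g | VA | VB; A -> j; B -> VA; C -> VA; V -> b | VC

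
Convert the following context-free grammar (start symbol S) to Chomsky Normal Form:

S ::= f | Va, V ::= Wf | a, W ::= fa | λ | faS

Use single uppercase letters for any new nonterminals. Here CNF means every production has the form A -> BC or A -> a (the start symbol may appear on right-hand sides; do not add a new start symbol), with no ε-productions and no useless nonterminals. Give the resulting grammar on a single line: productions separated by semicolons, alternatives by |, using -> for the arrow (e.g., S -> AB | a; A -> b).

S -> f | VA; A -> a; B -> f; C -> AS; V -> a | f | WB; W -> BA | BC

Nullable: {W}; after ε-elimination: S -> f | Va; V -> a | f | Wf; W -> fa | faS.
No unit productions to eliminate.
TERM: introduce A -> a, B -> f and substitute in every rule of length ≥2.
BIN: W -> BAS becomes W -> BC, C -> AS.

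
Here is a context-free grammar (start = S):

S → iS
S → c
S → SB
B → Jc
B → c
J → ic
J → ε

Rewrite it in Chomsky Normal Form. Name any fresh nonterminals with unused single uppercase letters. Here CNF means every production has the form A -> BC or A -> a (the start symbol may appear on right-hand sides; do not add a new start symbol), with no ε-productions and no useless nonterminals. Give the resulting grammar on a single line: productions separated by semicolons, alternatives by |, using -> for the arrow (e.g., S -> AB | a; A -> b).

Nullable: {J}; after ε-elimination: S -> c | SB | iS; B -> c | Jc; J -> ic.
No unit productions to eliminate.
TERM: introduce A -> c, C -> i and substitute in every rule of length ≥2.

S -> c | CS | SB; A -> c; B -> c | JA; C -> i; J -> CA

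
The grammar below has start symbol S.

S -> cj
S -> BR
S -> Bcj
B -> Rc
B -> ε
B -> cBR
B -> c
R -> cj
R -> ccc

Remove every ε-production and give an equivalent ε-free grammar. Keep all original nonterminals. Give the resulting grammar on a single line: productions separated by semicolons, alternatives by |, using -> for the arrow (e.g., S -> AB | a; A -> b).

S -> R | BR | cj | Bcj; B -> c | Rc | cR | cBR; R -> cj | ccc

Nullable set: {B}.
S -> BR: B nullable, giving BR | R.
S -> Bcj: B nullable, giving Bcj | cj.
Drop B -> ε.
B -> cBR: B nullable, giving cBR | cR.
Unchanged (no nullable symbols): S -> cj; B -> Rc; B -> c; R -> ccc; R -> cj.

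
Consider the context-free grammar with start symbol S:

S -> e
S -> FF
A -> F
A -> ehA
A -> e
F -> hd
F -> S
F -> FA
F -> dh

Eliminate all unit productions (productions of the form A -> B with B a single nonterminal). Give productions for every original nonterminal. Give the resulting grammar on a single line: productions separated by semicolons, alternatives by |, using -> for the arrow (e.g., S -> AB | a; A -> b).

S -> e | FF; A -> e | FA | FF | dh | hd | ehA; F -> e | FA | FF | dh | hd

Unit productions: A->F, F->S.
Unit pairs (A ⇒* B via units): (A,F), (A,S), (F,S).
S: inherits non-unit rules of {S} → FF | e.
A: inherits non-unit rules of {A, F, S} → FA | FF | dh | e | ehA | hd.
F: inherits non-unit rules of {F, S} → FA | FF | dh | e | hd.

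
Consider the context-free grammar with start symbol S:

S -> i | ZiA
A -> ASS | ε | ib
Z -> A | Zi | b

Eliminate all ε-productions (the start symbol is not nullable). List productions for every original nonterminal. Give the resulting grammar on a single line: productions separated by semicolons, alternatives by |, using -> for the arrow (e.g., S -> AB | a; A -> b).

S -> i | Zi | iA | ZiA; A -> SS | ib | ASS; Z -> A | b | i | Zi

Nullable set: {A, Z}.
S -> ZiA: Z, A nullable, giving Zi | ZiA | i | iA.
Drop A -> ε.
A -> ASS: A nullable, giving ASS | SS.
Z -> A: A nullable, giving A.
Z -> Zi: Z nullable, giving Zi | i.
Unchanged (no nullable symbols): S -> i; A -> ib; Z -> b.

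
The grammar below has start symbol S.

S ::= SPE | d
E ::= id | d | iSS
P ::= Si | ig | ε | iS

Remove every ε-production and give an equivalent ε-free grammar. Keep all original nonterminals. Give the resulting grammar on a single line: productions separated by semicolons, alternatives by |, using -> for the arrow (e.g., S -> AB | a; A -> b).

S -> d | SE | SPE; E -> d | id | iSS; P -> Si | iS | ig

Nullable set: {P}.
S -> SPE: P nullable, giving SE | SPE.
Drop P -> ε.
Unchanged (no nullable symbols): S -> d; E -> d; E -> iSS; E -> id; P -> Si; P -> iS; P -> ig.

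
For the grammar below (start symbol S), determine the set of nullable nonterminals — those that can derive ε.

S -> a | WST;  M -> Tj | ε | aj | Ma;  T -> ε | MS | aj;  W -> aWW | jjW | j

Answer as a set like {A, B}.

Directly nullable (have an ε-rule): {M, T}.
Not nullable: S, W — each has a terminal in every rule's right-hand side or depends on a non-nullable symbol.

{M, T}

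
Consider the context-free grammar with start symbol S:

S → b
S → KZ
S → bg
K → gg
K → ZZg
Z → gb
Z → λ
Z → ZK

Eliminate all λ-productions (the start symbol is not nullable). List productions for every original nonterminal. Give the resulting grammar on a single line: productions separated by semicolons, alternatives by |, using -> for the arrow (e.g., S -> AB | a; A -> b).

Nullable set: {Z}.
S -> KZ: Z nullable, giving K | KZ.
K -> ZZg: Z, Z nullable, giving ZZg | Zg | g.
Drop Z -> λ.
Z -> ZK: Z nullable, giving K | ZK.
Unchanged (no nullable symbols): S -> b; S -> bg; K -> gg; Z -> gb.

S -> K | b | KZ | bg; K -> g | Zg | gg | ZZg; Z -> K | ZK | gb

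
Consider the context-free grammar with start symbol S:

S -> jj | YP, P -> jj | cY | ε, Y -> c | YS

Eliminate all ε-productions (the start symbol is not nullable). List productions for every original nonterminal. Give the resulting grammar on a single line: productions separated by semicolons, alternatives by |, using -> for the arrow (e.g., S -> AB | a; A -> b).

Nullable set: {P}.
S -> YP: P nullable, giving Y | YP.
Drop P -> ε.
Unchanged (no nullable symbols): S -> jj; P -> cY; P -> jj; Y -> YS; Y -> c.

S -> Y | YP | jj; P -> cY | jj; Y -> c | YS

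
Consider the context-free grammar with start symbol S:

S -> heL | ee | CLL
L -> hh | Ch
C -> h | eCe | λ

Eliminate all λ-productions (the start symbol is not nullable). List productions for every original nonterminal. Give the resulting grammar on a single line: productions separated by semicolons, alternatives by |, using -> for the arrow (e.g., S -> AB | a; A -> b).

S -> LL | ee | CLL | heL; C -> h | ee | eCe; L -> h | Ch | hh

Nullable set: {C}.
S -> CLL: C nullable, giving CLL | LL.
Drop C -> λ.
C -> eCe: C nullable, giving eCe | ee.
L -> Ch: C nullable, giving Ch | h.
Unchanged (no nullable symbols): S -> ee; S -> heL; C -> h; L -> hh.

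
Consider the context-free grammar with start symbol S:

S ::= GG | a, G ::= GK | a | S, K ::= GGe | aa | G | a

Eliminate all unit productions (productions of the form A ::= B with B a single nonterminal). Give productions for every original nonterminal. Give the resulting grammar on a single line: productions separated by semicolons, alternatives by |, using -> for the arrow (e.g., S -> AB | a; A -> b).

Unit productions: G->S, K->G.
Unit pairs (A ⇒* B via units): (G,S), (K,G), (K,S).
S: inherits non-unit rules of {S} → GG | a.
G: inherits non-unit rules of {G, S} → GG | GK | a.
K: inherits non-unit rules of {G, K, S} → GG | GGe | GK | a | aa.

S -> a | GG; G -> a | GG | GK; K -> a | GG | GK | aa | GGe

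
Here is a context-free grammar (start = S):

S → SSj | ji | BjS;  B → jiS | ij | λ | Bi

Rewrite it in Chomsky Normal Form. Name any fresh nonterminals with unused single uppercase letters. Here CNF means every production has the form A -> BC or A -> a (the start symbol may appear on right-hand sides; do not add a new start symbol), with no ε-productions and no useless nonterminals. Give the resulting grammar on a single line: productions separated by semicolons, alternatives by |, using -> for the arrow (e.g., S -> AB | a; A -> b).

Nullable: {B}; after ε-elimination: S -> jS | ji | BjS | SSj; B -> i | Bi | ij | jiS.
No unit productions to eliminate.
TERM: introduce A -> i, C -> j and substitute in every rule of length ≥2.
BIN: B -> CAS becomes B -> CD, D -> AS; S -> BCS becomes S -> BE, E -> CS; S -> SSC becomes S -> SF, F -> SC.

S -> BE | CA | CS | SF; A -> i; B -> i | AC | BA | CD; C -> j; D -> AS; E -> CS; F -> SC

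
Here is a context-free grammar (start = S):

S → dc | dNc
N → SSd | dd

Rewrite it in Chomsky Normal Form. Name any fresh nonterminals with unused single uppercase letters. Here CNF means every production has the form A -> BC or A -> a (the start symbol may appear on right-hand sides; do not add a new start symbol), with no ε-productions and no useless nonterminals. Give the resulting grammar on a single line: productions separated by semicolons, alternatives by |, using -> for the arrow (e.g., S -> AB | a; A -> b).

S -> AB | AD; A -> d; B -> c; C -> SA; D -> NB; N -> AA | SC

No ε-productions.
No unit productions to eliminate.
TERM: introduce B -> c, A -> d and substitute in every rule of length ≥2.
BIN: N -> SSA becomes N -> SC, C -> SA; S -> ANB becomes S -> AD, D -> NB.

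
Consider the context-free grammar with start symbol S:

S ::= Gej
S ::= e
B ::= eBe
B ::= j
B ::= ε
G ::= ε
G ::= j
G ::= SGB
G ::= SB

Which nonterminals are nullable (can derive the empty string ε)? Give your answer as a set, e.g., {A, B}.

{B, G}

Directly nullable (have an ε-rule): {B, G}.
Not nullable: S — each has a terminal in every rule's right-hand side or depends on a non-nullable symbol.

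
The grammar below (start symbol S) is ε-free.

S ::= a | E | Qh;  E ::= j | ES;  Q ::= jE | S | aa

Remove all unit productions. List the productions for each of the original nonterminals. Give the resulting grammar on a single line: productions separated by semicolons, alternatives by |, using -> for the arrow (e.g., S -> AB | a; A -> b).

S -> a | j | ES | Qh; E -> j | ES; Q -> a | j | ES | Qh | aa | jE

Unit productions: Q->S, S->E.
Unit pairs (A ⇒* B via units): (Q,E), (Q,S), (S,E).
S: inherits non-unit rules of {E, S} → ES | Qh | a | j.
E: inherits non-unit rules of {E} → ES | j.
Q: inherits non-unit rules of {E, Q, S} → ES | Qh | a | aa | j | jE.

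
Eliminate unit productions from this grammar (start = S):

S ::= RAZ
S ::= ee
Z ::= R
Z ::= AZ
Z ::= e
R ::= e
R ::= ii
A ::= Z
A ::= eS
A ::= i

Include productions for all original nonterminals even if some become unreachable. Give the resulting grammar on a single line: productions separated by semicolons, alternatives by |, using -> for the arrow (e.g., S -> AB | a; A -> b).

Unit productions: A->Z, Z->R.
Unit pairs (A ⇒* B via units): (A,R), (A,Z), (Z,R).
S: inherits non-unit rules of {S} → RAZ | ee.
A: inherits non-unit rules of {A, R, Z} → AZ | e | eS | i | ii.
R: inherits non-unit rules of {R} → e | ii.
Z: inherits non-unit rules of {R, Z} → AZ | e | ii.

S -> ee | RAZ; A -> e | i | AZ | eS | ii; R -> e | ii; Z -> e | AZ | ii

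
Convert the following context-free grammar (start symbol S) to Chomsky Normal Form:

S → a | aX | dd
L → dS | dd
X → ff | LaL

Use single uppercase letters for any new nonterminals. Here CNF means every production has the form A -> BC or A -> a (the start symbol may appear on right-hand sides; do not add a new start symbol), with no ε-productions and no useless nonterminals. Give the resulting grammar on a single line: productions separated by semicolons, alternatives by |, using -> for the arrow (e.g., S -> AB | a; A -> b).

No ε-productions.
No unit productions to eliminate.
TERM: introduce B -> a, A -> d, C -> f and substitute in every rule of length ≥2.
BIN: X -> LBL becomes X -> LD, D -> BL.

S -> a | AA | BX; A -> d; B -> a; C -> f; D -> BL; L -> AA | AS; X -> CC | LD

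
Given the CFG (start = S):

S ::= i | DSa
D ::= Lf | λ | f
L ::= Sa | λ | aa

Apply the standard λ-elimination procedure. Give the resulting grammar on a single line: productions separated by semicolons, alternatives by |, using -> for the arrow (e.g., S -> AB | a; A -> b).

Nullable set: {D, L}.
S -> DSa: D nullable, giving DSa | Sa.
Drop D -> λ.
D -> Lf: L nullable, giving Lf | f.
Drop L -> λ.
Unchanged (no nullable symbols): S -> i; D -> f; L -> Sa; L -> aa.

S -> i | Sa | DSa; D -> f | Lf; L -> Sa | aa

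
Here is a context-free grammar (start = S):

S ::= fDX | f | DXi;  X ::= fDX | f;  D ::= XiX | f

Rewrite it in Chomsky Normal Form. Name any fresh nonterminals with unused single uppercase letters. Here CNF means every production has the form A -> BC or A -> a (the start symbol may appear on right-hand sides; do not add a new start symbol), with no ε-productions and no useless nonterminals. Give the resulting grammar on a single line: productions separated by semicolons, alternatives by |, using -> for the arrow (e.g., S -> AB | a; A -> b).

S -> f | BE | DF; A -> i; B -> f; C -> AX; D -> f | XC; E -> DX; F -> XA; G -> DX; X -> f | BG

No ε-productions.
No unit productions to eliminate.
TERM: introduce B -> f, A -> i and substitute in every rule of length ≥2.
BIN: D -> XAX becomes D -> XC, C -> AX; S -> BDX becomes S -> BE, E -> DX; S -> DXA becomes S -> DF, F -> XA; X -> BDX becomes X -> BG, G -> DX.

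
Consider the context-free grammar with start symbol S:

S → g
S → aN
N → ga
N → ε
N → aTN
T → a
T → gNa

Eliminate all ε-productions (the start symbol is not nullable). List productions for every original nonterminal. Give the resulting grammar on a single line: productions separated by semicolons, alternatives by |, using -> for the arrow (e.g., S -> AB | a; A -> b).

S -> a | g | aN; N -> aT | ga | aTN; T -> a | ga | gNa

Nullable set: {N}.
S -> aN: N nullable, giving a | aN.
Drop N -> ε.
N -> aTN: N nullable, giving aT | aTN.
T -> gNa: N nullable, giving gNa | ga.
Unchanged (no nullable symbols): S -> g; N -> ga; T -> a.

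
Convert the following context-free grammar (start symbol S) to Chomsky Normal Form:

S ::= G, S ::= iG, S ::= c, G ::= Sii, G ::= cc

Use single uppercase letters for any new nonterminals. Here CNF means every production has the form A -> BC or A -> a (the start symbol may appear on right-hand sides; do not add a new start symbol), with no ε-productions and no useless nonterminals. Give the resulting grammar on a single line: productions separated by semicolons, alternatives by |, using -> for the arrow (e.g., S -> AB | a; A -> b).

S -> c | AG | BB | SD; A -> i; B -> c; C -> AA; D -> AA; G -> BB | SC

No ε-productions.
After unit-elimination: S -> c | cc | iG | Sii; G -> cc | Sii.
TERM: introduce B -> c, A -> i and substitute in every rule of length ≥2.
BIN: G -> SAA becomes G -> SC, C -> AA; S -> SAA becomes S -> SD, D -> AA.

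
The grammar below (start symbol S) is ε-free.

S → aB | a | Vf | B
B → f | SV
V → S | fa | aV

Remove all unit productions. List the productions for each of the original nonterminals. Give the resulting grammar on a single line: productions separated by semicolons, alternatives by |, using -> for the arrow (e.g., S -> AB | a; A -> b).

S -> a | f | SV | Vf | aB; B -> f | SV; V -> a | f | SV | Vf | aB | aV | fa

Unit productions: S->B, V->S.
Unit pairs (A ⇒* B via units): (S,B), (V,B), (V,S).
S: inherits non-unit rules of {B, S} → SV | Vf | a | aB | f.
B: inherits non-unit rules of {B} → SV | f.
V: inherits non-unit rules of {B, S, V} → SV | Vf | a | aB | aV | f | fa.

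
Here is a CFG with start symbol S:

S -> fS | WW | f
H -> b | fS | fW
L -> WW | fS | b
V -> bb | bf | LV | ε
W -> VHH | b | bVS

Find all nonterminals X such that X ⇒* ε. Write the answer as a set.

{V}

Directly nullable (have an ε-rule): {V}.
Not nullable: H, L, S, W — each has a terminal in every rule's right-hand side or depends on a non-nullable symbol.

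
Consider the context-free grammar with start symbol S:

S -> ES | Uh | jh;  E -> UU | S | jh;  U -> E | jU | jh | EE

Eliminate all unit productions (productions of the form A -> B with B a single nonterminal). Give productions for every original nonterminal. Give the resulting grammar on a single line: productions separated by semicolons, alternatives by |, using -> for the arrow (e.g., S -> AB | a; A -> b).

S -> ES | Uh | jh; E -> ES | UU | Uh | jh; U -> EE | ES | UU | Uh | jU | jh

Unit productions: E->S, U->E.
Unit pairs (A ⇒* B via units): (E,S), (U,E), (U,S).
S: inherits non-unit rules of {S} → ES | Uh | jh.
E: inherits non-unit rules of {E, S} → ES | UU | Uh | jh.
U: inherits non-unit rules of {E, S, U} → EE | ES | UU | Uh | jU | jh.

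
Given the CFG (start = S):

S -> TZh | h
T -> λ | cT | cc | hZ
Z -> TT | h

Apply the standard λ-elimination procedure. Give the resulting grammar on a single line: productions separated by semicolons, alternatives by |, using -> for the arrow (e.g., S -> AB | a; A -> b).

S -> h | Th | Zh | TZh; T -> c | h | cT | cc | hZ; Z -> T | h | TT

Nullable set: {T, Z}.
S -> TZh: T, Z nullable, giving TZh | Th | Zh | h.
Drop T -> λ.
T -> cT: T nullable, giving c | cT.
T -> hZ: Z nullable, giving h | hZ.
Z -> TT: T, T nullable, giving T | TT.
Unchanged (no nullable symbols): S -> h; T -> cc; Z -> h.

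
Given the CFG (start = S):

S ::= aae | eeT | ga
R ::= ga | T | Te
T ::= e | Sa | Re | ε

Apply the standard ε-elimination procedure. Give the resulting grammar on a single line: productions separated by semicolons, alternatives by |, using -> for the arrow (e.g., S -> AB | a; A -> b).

S -> ee | ga | aae | eeT; R -> T | e | Te | ga; T -> e | Re | Sa

Nullable set: {R, T}.
S -> eeT: T nullable, giving ee | eeT.
R -> T: T nullable, giving T.
R -> Te: T nullable, giving Te | e.
Drop T -> ε.
T -> Re: R nullable, giving Re | e.
Unchanged (no nullable symbols): S -> aae; S -> ga; R -> ga; T -> Sa; T -> e.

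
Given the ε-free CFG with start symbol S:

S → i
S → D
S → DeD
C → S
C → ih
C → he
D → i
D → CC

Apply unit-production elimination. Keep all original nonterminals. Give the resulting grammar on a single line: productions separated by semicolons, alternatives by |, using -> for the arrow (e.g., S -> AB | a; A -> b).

Unit productions: C->S, S->D.
Unit pairs (A ⇒* B via units): (C,D), (C,S), (S,D).
S: inherits non-unit rules of {D, S} → CC | DeD | i.
C: inherits non-unit rules of {C, D, S} → CC | DeD | he | i | ih.
D: inherits non-unit rules of {D} → CC | i.

S -> i | CC | DeD; C -> i | CC | he | ih | DeD; D -> i | CC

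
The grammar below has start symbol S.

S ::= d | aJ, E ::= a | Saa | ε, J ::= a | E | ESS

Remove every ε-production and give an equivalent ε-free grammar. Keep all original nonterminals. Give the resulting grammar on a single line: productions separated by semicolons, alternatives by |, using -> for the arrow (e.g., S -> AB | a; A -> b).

S -> a | d | aJ; E -> a | Saa; J -> E | a | SS | ESS

Nullable set: {E, J}.
S -> aJ: J nullable, giving a | aJ.
Drop E -> ε.
J -> E: E nullable, giving E.
J -> ESS: E nullable, giving ESS | SS.
Unchanged (no nullable symbols): S -> d; E -> Saa; E -> a; J -> a.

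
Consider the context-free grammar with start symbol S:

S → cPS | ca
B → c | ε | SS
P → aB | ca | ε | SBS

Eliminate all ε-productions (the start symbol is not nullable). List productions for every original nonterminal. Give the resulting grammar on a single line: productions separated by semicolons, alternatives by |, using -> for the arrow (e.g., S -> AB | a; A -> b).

S -> cS | ca | cPS; B -> c | SS; P -> a | SS | aB | ca | SBS

Nullable set: {B, P}.
S -> cPS: P nullable, giving cPS | cS.
Drop B -> ε.
Drop P -> ε.
P -> SBS: B nullable, giving SBS | SS.
P -> aB: B nullable, giving a | aB.
Unchanged (no nullable symbols): S -> ca; B -> SS; B -> c; P -> ca.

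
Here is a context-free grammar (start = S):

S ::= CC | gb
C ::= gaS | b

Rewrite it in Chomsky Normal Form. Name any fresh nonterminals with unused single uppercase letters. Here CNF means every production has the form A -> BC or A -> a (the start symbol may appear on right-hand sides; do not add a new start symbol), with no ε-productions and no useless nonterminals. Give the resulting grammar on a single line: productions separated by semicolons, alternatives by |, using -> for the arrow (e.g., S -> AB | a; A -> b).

No ε-productions.
No unit productions to eliminate.
TERM: introduce B -> a, D -> b, A -> g and substitute in every rule of length ≥2.
BIN: C -> ABS becomes C -> AE, E -> BS.

S -> AD | CC; A -> g; B -> a; C -> b | AE; D -> b; E -> BS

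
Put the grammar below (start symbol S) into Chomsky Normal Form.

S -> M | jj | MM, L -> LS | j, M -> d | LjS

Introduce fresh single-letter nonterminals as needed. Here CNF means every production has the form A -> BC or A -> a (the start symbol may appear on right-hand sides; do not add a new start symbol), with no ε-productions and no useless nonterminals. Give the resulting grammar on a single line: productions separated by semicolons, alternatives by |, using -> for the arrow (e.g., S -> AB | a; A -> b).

No ε-productions.
After unit-elimination: S -> d | MM | jj | LjS; L -> j | LS; M -> d | LjS.
TERM: introduce A -> j and substitute in every rule of length ≥2.
BIN: M -> LAS becomes M -> LB, B -> AS; S -> LAS becomes S -> LC, C -> AS.

S -> d | AA | LC | MM; A -> j; B -> AS; C -> AS; L -> j | LS; M -> d | LB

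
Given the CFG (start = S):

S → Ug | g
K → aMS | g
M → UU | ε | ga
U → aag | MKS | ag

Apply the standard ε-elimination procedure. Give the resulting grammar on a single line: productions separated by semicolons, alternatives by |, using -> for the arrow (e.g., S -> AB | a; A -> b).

S -> g | Ug; K -> g | aS | aMS; M -> UU | ga; U -> KS | ag | MKS | aag

Nullable set: {M}.
K -> aMS: M nullable, giving aMS | aS.
Drop M -> ε.
U -> MKS: M nullable, giving KS | MKS.
Unchanged (no nullable symbols): S -> Ug; S -> g; K -> g; M -> UU; M -> ga; U -> aag; U -> ag.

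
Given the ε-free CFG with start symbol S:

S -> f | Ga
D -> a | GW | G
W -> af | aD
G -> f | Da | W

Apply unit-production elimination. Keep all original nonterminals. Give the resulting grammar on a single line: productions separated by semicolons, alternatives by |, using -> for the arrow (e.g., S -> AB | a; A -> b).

S -> f | Ga; D -> a | f | Da | GW | aD | af; G -> f | Da | aD | af; W -> aD | af

Unit productions: D->G, G->W.
Unit pairs (A ⇒* B via units): (D,G), (D,W), (G,W).
S: inherits non-unit rules of {S} → Ga | f.
D: inherits non-unit rules of {D, G, W} → Da | GW | a | aD | af | f.
G: inherits non-unit rules of {G, W} → Da | aD | af | f.
W: inherits non-unit rules of {W} → aD | af.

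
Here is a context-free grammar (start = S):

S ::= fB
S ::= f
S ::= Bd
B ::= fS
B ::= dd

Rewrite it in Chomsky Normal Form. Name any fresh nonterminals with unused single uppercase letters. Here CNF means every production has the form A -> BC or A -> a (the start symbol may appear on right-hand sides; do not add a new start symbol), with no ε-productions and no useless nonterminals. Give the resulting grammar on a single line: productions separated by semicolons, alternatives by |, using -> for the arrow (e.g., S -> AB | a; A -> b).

No ε-productions.
No unit productions to eliminate.
TERM: introduce A -> d, C -> f and substitute in every rule of length ≥2.

S -> f | BA | CB; A -> d; B -> AA | CS; C -> f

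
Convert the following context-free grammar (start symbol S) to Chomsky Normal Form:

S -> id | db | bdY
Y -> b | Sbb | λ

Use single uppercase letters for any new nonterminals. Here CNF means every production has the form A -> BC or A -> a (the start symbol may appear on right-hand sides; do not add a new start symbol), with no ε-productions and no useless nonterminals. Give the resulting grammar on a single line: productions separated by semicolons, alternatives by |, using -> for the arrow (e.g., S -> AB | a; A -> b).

Nullable: {Y}; after ε-elimination: S -> bd | db | id | bdY; Y -> b | Sbb.
No unit productions to eliminate.
TERM: introduce A -> b, B -> d, C -> i and substitute in every rule of length ≥2.
BIN: S -> ABY becomes S -> AD, D -> BY; Y -> SAA becomes Y -> SE, E -> AA.

S -> AB | AD | BA | CB; A -> b; B -> d; C -> i; D -> BY; E -> AA; Y -> b | SE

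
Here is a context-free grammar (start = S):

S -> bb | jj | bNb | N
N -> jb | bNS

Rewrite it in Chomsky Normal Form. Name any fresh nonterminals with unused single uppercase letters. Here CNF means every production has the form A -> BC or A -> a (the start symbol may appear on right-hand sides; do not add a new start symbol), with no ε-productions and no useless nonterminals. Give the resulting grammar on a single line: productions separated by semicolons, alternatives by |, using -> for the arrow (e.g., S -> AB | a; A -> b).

S -> AA | AD | AE | BA | BB; A -> b; B -> j; C -> NS; D -> NA; E -> NS; N -> AC | BA

No ε-productions.
After unit-elimination: S -> bb | jb | jj | bNS | bNb; N -> jb | bNS.
TERM: introduce A -> b, B -> j and substitute in every rule of length ≥2.
BIN: N -> ANS becomes N -> AC, C -> NS; S -> ANA becomes S -> AD, D -> NA; S -> ANS becomes S -> AE, E -> NS.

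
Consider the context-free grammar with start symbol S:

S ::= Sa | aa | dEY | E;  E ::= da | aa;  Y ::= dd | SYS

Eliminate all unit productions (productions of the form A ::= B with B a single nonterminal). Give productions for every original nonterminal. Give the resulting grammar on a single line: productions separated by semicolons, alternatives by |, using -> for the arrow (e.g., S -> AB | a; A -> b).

S -> Sa | aa | da | dEY; E -> aa | da; Y -> dd | SYS

Unit productions: S->E.
Unit pairs (A ⇒* B via units): (S,E).
S: inherits non-unit rules of {E, S} → Sa | aa | dEY | da.
E: inherits non-unit rules of {E} → aa | da.
Y: inherits non-unit rules of {Y} → SYS | dd.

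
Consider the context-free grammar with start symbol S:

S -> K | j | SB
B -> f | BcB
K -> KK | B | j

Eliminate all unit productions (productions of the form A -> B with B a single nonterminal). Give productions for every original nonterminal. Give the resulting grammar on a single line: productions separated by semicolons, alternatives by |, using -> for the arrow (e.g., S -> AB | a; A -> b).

Unit productions: K->B, S->K.
Unit pairs (A ⇒* B via units): (K,B), (S,B), (S,K).
S: inherits non-unit rules of {B, K, S} → BcB | KK | SB | f | j.
B: inherits non-unit rules of {B} → BcB | f.
K: inherits non-unit rules of {B, K} → BcB | KK | f | j.

S -> f | j | KK | SB | BcB; B -> f | BcB; K -> f | j | KK | BcB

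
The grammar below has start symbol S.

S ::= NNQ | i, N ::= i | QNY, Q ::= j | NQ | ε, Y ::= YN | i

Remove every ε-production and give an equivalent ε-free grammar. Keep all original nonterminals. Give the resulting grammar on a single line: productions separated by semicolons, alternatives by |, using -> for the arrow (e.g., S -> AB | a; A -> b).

Nullable set: {Q}.
S -> NNQ: Q nullable, giving NN | NNQ.
N -> QNY: Q nullable, giving NY | QNY.
Drop Q -> ε.
Q -> NQ: Q nullable, giving N | NQ.
Unchanged (no nullable symbols): S -> i; N -> i; Q -> j; Y -> YN; Y -> i.

S -> i | NN | NNQ; N -> i | NY | QNY; Q -> N | j | NQ; Y -> i | YN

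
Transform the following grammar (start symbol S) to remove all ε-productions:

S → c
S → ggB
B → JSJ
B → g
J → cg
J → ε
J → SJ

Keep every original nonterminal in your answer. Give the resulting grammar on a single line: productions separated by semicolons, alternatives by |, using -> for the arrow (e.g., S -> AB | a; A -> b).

Nullable set: {J}.
B -> JSJ: J, J nullable, giving JS | JSJ | S | SJ.
Drop J -> ε.
J -> SJ: J nullable, giving S | SJ.
Unchanged (no nullable symbols): S -> c; S -> ggB; B -> g; J -> cg.

S -> c | ggB; B -> S | g | JS | SJ | JSJ; J -> S | SJ | cg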